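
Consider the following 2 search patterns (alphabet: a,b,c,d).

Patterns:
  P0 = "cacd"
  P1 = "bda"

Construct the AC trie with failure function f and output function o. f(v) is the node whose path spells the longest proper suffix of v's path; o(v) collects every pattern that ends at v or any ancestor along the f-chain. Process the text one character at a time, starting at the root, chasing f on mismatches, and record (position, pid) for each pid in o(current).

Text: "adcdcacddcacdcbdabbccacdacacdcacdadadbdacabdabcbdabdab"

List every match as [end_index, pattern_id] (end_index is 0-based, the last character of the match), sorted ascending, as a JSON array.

Build:
Trie nodes:
  0='ε' goto b→5 c→1
  1='c' goto a→2
  2='ca' goto c→3
  3='cac' goto d→4
  4='cacd' goto ·  ←P0
  5='b' goto d→6
  6='bd' goto a→7
  7='bda' goto ·  ←P1

Failure links (BFS by depth):
  fail(1) 'c': from fail(0)=0 chase 'c': 0 ⇒ 0;  out=∅∪out(0)=∅
  fail(5) 'b': from fail(0)=0 chase 'b': 0 ⇒ 0;  out=∅∪out(0)=∅
  fail(2) 'ca': from fail(1)=0 chase 'a': 0 ⇒ 0;  out=∅∪out(0)=∅
  fail(6) 'bd': from fail(5)=0 chase 'd': 0 ⇒ 0;  out=∅∪out(0)=∅
  fail(3) 'cac': from fail(2)=0 chase 'c': 0 ⇒ 1;  out=∅∪out(1)=∅
  fail(7) 'bda': from fail(6)=0 chase 'a': 0 ⇒ 0;  out={1}∪out(0)={1}
  fail(4) 'cacd': from fail(3)=1 chase 'd': 1→0 ⇒ 0;  out={0}∪out(0)={0}

Scan:
[0] read 'a'  n0⇒n0
[1] read 'd'  n0⇒n0
[2] read 'c'  n0⇒n1
[3] read 'd'  n1⇒n0 (via fail)
[4] read 'c'  n0⇒n1
[5] read 'a'  n1⇒n2
[6] read 'c'  n2⇒n3
[7] read 'd'  n3⇒n4  ** P0@[4:7]
[8] read 'd'  n4⇒n0 (via fail)
[9] read 'c'  n0⇒n1
[10] read 'a'  n1⇒n2
[11] read 'c'  n2⇒n3
[12] read 'd'  n3⇒n4  ** P0@[9:12]
[13] read 'c'  n4⇒n1 (via fail)
[14] read 'b'  n1⇒n5 (via fail)
[15] read 'd'  n5⇒n6
[16] read 'a'  n6⇒n7  ** P1@[14:16]
[17] read 'b'  n7⇒n5 (via fail)
[18] read 'b'  n5⇒n5 (via fail)
[19] read 'c'  n5⇒n1 (via fail)
[20] read 'c'  n1⇒n1 (via fail)
[21] read 'a'  n1⇒n2
[22] read 'c'  n2⇒n3
[23] read 'd'  n3⇒n4  ** P0@[20:23]
[24] read 'a'  n4⇒n0 (via fail)
[25] read 'c'  n0⇒n1
[26] read 'a'  n1⇒n2
[27] read 'c'  n2⇒n3
[28] read 'd'  n3⇒n4  ** P0@[25:28]
[29] read 'c'  n4⇒n1 (via fail)
[30] read 'a'  n1⇒n2
[31] read 'c'  n2⇒n3
[32] read 'd'  n3⇒n4  ** P0@[29:32]
[33] read 'a'  n4⇒n0 (via fail)
[34] read 'd'  n0⇒n0
[35] read 'a'  n0⇒n0
[36] read 'd'  n0⇒n0
[37] read 'b'  n0⇒n5
[38] read 'd'  n5⇒n6
[39] read 'a'  n6⇒n7  ** P1@[37:39]
[40] read 'c'  n7⇒n1 (via fail)
[41] read 'a'  n1⇒n2
[42] read 'b'  n2⇒n5 (via fail)
[43] read 'd'  n5⇒n6
[44] read 'a'  n6⇒n7  ** P1@[42:44]
[45] read 'b'  n7⇒n5 (via fail)
[46] read 'c'  n5⇒n1 (via fail)
[47] read 'b'  n1⇒n5 (via fail)
[48] read 'd'  n5⇒n6
[49] read 'a'  n6⇒n7  ** P1@[47:49]
[50] read 'b'  n7⇒n5 (via fail)
[51] read 'd'  n5⇒n6
[52] read 'a'  n6⇒n7  ** P1@[50:52]
[53] read 'b'  n7⇒n5 (via fail)

Matches: [[7,0],[12,0],[16,1],[23,0],[28,0],[32,0],[39,1],[44,1],[49,1],[52,1]]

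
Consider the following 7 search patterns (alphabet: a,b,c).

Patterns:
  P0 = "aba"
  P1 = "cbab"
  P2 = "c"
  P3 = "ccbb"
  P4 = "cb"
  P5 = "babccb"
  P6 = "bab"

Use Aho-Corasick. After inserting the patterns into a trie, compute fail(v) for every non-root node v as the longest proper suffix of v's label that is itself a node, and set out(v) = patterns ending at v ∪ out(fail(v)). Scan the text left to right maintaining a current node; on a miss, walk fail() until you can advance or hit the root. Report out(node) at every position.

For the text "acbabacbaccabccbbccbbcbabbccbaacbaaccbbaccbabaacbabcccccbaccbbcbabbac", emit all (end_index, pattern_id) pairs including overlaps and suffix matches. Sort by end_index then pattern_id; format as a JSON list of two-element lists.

Build:
Trie (insert patterns):
  0='ε' goto a→1 b→11 c→4
  1='a' goto b→2
  2='ab' goto a→3
  3='aba' goto ·  [P0 ends]
  4='c' goto b→5 c→8  [P2 ends]
  5='cb' goto a→6  [P4 ends]
  6='cba' goto b→7
  7='cbab' goto ·  [P1 ends]
  8='cc' goto b→9
  9='ccb' goto b→10
  10='ccbb' goto ·  [P3 ends]
  11='b' goto a→12
  12='ba' goto b→13
  13='bab' goto c→14  [P6 ends]
  14='babc' goto c→15
  15='babcc' goto b→16
  16='babccb' goto ·  [P5 ends]

BFS fail/out derivation:
  fail(1) 'a': from fail(0)=0 chase 'a': 0 ⇒ 0;  out=∅∪out(0)=∅
  fail(4) 'c': from fail(0)=0 chase 'c': 0 ⇒ 0;  out={2}∪out(0)={2}
  fail(11) 'b': from fail(0)=0 chase 'b': 0 ⇒ 0;  out=∅∪out(0)=∅
  fail(2) 'ab': from fail(1)=0 chase 'b': 0 ⇒ 11;  out=∅∪out(11)=∅
  fail(5) 'cb': from fail(4)=0 chase 'b': 0 ⇒ 11;  out={4}∪out(11)={4}
  fail(8) 'cc': from fail(4)=0 chase 'c': 0 ⇒ 4;  out=∅∪out(4)={2}
  fail(12) 'ba': from fail(11)=0 chase 'a': 0 ⇒ 1;  out=∅∪out(1)=∅
  fail(3) 'aba': from fail(2)=11 chase 'a': 11 ⇒ 12;  out={0}∪out(12)={0}
  fail(6) 'cba': from fail(5)=11 chase 'a': 11 ⇒ 12;  out=∅∪out(12)=∅
  fail(9) 'ccb': from fail(8)=4 chase 'b': 4 ⇒ 5;  out=∅∪out(5)={4}
  fail(13) 'bab': from fail(12)=1 chase 'b': 1 ⇒ 2;  out={6}∪out(2)={6}
  fail(7) 'cbab': from fail(6)=12 chase 'b': 12 ⇒ 13;  out={1}∪out(13)={1,6}
  fail(10) 'ccbb': from fail(9)=5 chase 'b': 5→11→0 ⇒ 11;  out={3}∪out(11)={3}
  fail(14) 'babc': from fail(13)=2 chase 'c': 2→11→0 ⇒ 4;  out=∅∪out(4)={2}
  fail(15) 'babcc': from fail(14)=4 chase 'c': 4 ⇒ 8;  out=∅∪out(8)={2}
  fail(16) 'babccb': from fail(15)=8 chase 'b': 8 ⇒ 9;  out={5}∪out(9)={4,5}

Text stream:
pos 0 'a': at 1
pos 1 'c': at 4 (fail-walked)  emit P2@[1:1]
pos 2 'b': at 5  emit P4@[1:2]
pos 3 'a': at 6
pos 4 'b': at 7  emit P1@[1:4],P6@[2:4]
pos 5 'a': at 3 (fail-walked)  emit P0@[3:5]
pos 6 'c': at 4 (fail-walked)  emit P2@[6:6]
pos 7 'b': at 5  emit P4@[6:7]
pos 8 'a': at 6
pos 9 'c': at 4 (fail-walked)  emit P2@[9:9]
pos 10 'c': at 8  emit P2@[10:10]
pos 11 'a': at 1 (fail-walked)
pos 12 'b': at 2
pos 13 'c': at 4 (fail-walked)  emit P2@[13:13]
pos 14 'c': at 8  emit P2@[14:14]
pos 15 'b': at 9  emit P4@[14:15]
pos 16 'b': at 10  emit P3@[13:16]
pos 17 'c': at 4 (fail-walked)  emit P2@[17:17]
pos 18 'c': at 8  emit P2@[18:18]
pos 19 'b': at 9  emit P4@[18:19]
pos 20 'b': at 10  emit P3@[17:20]
pos 21 'c': at 4 (fail-walked)  emit P2@[21:21]
pos 22 'b': at 5  emit P4@[21:22]
pos 23 'a': at 6
pos 24 'b': at 7  emit P1@[21:24],P6@[22:24]
pos 25 'b': at 11 (fail-walked)
pos 26 'c': at 4 (fail-walked)  emit P2@[26:26]
pos 27 'c': at 8  emit P2@[27:27]
pos 28 'b': at 9  emit P4@[27:28]
pos 29 'a': at 6 (fail-walked)
pos 30 'a': at 1 (fail-walked)
pos 31 'c': at 4 (fail-walked)  emit P2@[31:31]
pos 32 'b': at 5  emit P4@[31:32]
pos 33 'a': at 6
pos 34 'a': at 1 (fail-walked)
pos 35 'c': at 4 (fail-walked)  emit P2@[35:35]
pos 36 'c': at 8  emit P2@[36:36]
pos 37 'b': at 9  emit P4@[36:37]
pos 38 'b': at 10  emit P3@[35:38]
pos 39 'a': at 12 (fail-walked)
pos 40 'c': at 4 (fail-walked)  emit P2@[40:40]
pos 41 'c': at 8  emit P2@[41:41]
pos 42 'b': at 9  emit P4@[41:42]
pos 43 'a': at 6 (fail-walked)
pos 44 'b': at 7  emit P1@[41:44],P6@[42:44]
pos 45 'a': at 3 (fail-walked)  emit P0@[43:45]
pos 46 'a': at 1 (fail-walked)
pos 47 'c': at 4 (fail-walked)  emit P2@[47:47]
pos 48 'b': at 5  emit P4@[47:48]
pos 49 'a': at 6
pos 50 'b': at 7  emit P1@[47:50],P6@[48:50]
pos 51 'c': at 14 (fail-walked)  emit P2@[51:51]
pos 52 'c': at 15  emit P2@[52:52]
pos 53 'c': at 8 (fail-walked)  emit P2@[53:53]
pos 54 'c': at 8 (fail-walked)  emit P2@[54:54]
pos 55 'c': at 8 (fail-walked)  emit P2@[55:55]
pos 56 'b': at 9  emit P4@[55:56]
pos 57 'a': at 6 (fail-walked)
pos 58 'c': at 4 (fail-walked)  emit P2@[58:58]
pos 59 'c': at 8  emit P2@[59:59]
pos 60 'b': at 9  emit P4@[59:60]
pos 61 'b': at 10  emit P3@[58:61]
pos 62 'c': at 4 (fail-walked)  emit P2@[62:62]
pos 63 'b': at 5  emit P4@[62:63]
pos 64 'a': at 6
pos 65 'b': at 7  emit P1@[62:65],P6@[63:65]
pos 66 'b': at 11 (fail-walked)
pos 67 'a': at 12
pos 68 'c': at 4 (fail-walked)  emit P2@[68:68]

Matches: [[1,2],[2,4],[4,1],[4,6],[5,0],[6,2],[7,4],[9,2],[10,2],[13,2],[14,2],[15,4],[16,3],[17,2],[18,2],[19,4],[20,3],[21,2],[22,4],[24,1],[24,6],[26,2],[27,2],[28,4],[31,2],[32,4],[35,2],[36,2],[37,4],[38,3],[40,2],[41,2],[42,4],[44,1],[44,6],[45,0],[47,2],[48,4],[50,1],[50,6],[51,2],[52,2],[53,2],[54,2],[55,2],[56,4],[58,2],[59,2],[60,4],[61,3],[62,2],[63,4],[65,1],[65,6],[68,2]]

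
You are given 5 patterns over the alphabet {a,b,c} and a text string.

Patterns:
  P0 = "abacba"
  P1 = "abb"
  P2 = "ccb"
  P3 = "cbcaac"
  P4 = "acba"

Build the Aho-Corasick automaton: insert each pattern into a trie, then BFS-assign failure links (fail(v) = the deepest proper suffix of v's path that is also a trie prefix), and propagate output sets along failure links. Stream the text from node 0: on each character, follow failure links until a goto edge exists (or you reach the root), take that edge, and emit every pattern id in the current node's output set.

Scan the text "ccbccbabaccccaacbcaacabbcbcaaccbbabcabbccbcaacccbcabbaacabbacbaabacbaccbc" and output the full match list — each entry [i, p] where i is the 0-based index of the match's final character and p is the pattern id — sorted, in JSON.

Construct AC machine:
Trie nodes:
  n0 'ε': a→1 c→8
  n1 'a': b→2 c→16
  n2 'ab': a→3 b→7
  n3 'aba': c→4
  n4 'abac': b→5
  n5 'abacb': a→6
  n6 'abacba': ·  [P0 ends]
  n7 'abb': ·  [P1 ends]
  n8 'c': b→11 c→9
  n9 'cc': b→10
  n10 'ccb': ·  [P2 ends]
  n11 'cb': c→12
  n12 'cbc': a→13
  n13 'cbca': a→14
  n14 'cbcaa': c→15
  n15 'cbcaac': ·  [P3 ends]
  n16 'ac': b→17
  n17 'acb': a→18
  n18 'acba': ·  [P4 ends]

Failure links (BFS by depth):
  fail(1) 'a': from fail(0)=0 chase 'a': 0 ⇒ 0;  out=∅∪out(0)=∅
  fail(8) 'c': from fail(0)=0 chase 'c': 0 ⇒ 0;  out=∅∪out(0)=∅
  fail(2) 'ab': from fail(1)=0 chase 'b': 0 ⇒ 0;  out=∅∪out(0)=∅
  fail(9) 'cc': from fail(8)=0 chase 'c': 0 ⇒ 8;  out=∅∪out(8)=∅
  fail(11) 'cb': from fail(8)=0 chase 'b': 0 ⇒ 0;  out=∅∪out(0)=∅
  fail(16) 'ac': from fail(1)=0 chase 'c': 0 ⇒ 8;  out=∅∪out(8)=∅
  fail(3) 'aba': from fail(2)=0 chase 'a': 0 ⇒ 1;  out=∅∪out(1)=∅
  fail(7) 'abb': from fail(2)=0 chase 'b': 0 ⇒ 0;  out={1}∪out(0)={1}
  fail(10) 'ccb': from fail(9)=8 chase 'b': 8 ⇒ 11;  out={2}∪out(11)={2}
  fail(12) 'cbc': from fail(11)=0 chase 'c': 0 ⇒ 8;  out=∅∪out(8)=∅
  fail(17) 'acb': from fail(16)=8 chase 'b': 8 ⇒ 11;  out=∅∪out(11)=∅
  fail(4) 'abac': from fail(3)=1 chase 'c': 1 ⇒ 16;  out=∅∪out(16)=∅
  fail(13) 'cbca': from fail(12)=8 chase 'a': 8→0 ⇒ 1;  out=∅∪out(1)=∅
  fail(18) 'acba': from fail(17)=11 chase 'a': 11→0 ⇒ 1;  out={4}∪out(1)={4}
  fail(5) 'abacb': from fail(4)=16 chase 'b': 16 ⇒ 17;  out=∅∪out(17)=∅
  fail(14) 'cbcaa': from fail(13)=1 chase 'a': 1→0 ⇒ 1;  out=∅∪out(1)=∅
  fail(6) 'abacba': from fail(5)=17 chase 'a': 17 ⇒ 18;  out={0}∪out(18)={0,4}
  fail(15) 'cbcaac': from fail(14)=1 chase 'c': 1 ⇒ 16;  out={3}∪out(16)={3}

Run:
pos 0 'c': at 8
pos 1 'c': at 9
pos 2 'b': at 10  emit P2@[0:2]
pos 3 'c': at 12 ·f
pos 4 'c': at 9 ·f
pos 5 'b': at 10  emit P2@[3:5]
pos 6 'a': at 1 ·f
pos 7 'b': at 2
pos 8 'a': at 3
pos 9 'c': at 4
pos 10 'c': at 9 ·f
pos 11 'c': at 9 ·f
pos 12 'c': at 9 ·f
pos 13 'a': at 1 ·f
pos 14 'a': at 1 ·f
pos 15 'c': at 16
pos 16 'b': at 17
pos 17 'c': at 12 ·f
pos 18 'a': at 13
pos 19 'a': at 14
pos 20 'c': at 15  emit P3@[15:20]
pos 21 'a': at 1 ·f
pos 22 'b': at 2
pos 23 'b': at 7  emit P1@[21:23]
pos 24 'c': at 8 ·f
pos 25 'b': at 11
pos 26 'c': at 12
pos 27 'a': at 13
pos 28 'a': at 14
pos 29 'c': at 15  emit P3@[24:29]
pos 30 'c': at 9 ·f
pos 31 'b': at 10  emit P2@[29:31]
pos 32 'b': at 0 ·f
pos 33 'a': at 1
pos 34 'b': at 2
pos 35 'c': at 8 ·f
pos 36 'a': at 1 ·f
pos 37 'b': at 2
pos 38 'b': at 7  emit P1@[36:38]
pos 39 'c': at 8 ·f
pos 40 'c': at 9
pos 41 'b': at 10  emit P2@[39:41]
pos 42 'c': at 12 ·f
pos 43 'a': at 13
pos 44 'a': at 14
pos 45 'c': at 15  emit P3@[40:45]
pos 46 'c': at 9 ·f
pos 47 'c': at 9 ·f
pos 48 'b': at 10  emit P2@[46:48]
pos 49 'c': at 12 ·f
pos 50 'a': at 13
pos 51 'b': at 2 ·f
pos 52 'b': at 7  emit P1@[50:52]
pos 53 'a': at 1 ·f
pos 54 'a': at 1 ·f
pos 55 'c': at 16
pos 56 'a': at 1 ·f
pos 57 'b': at 2
pos 58 'b': at 7  emit P1@[56:58]
pos 59 'a': at 1 ·f
pos 60 'c': at 16
pos 61 'b': at 17
pos 62 'a': at 18  emit P4@[59:62]
pos 63 'a': at 1 ·f
pos 64 'b': at 2
pos 65 'a': at 3
pos 66 'c': at 4
pos 67 'b': at 5
pos 68 'a': at 6  emit P0@[63:68],P4@[65:68]
pos 69 'c': at 16 ·f
pos 70 'c': at 9 ·f
pos 71 'b': at 10  emit P2@[69:71]
pos 72 'c': at 12 ·f

Result: [[2,2],[5,2],[20,3],[23,1],[29,3],[31,2],[38,1],[41,2],[45,3],[48,2],[52,1],[58,1],[62,4],[68,0],[68,4],[71,2]]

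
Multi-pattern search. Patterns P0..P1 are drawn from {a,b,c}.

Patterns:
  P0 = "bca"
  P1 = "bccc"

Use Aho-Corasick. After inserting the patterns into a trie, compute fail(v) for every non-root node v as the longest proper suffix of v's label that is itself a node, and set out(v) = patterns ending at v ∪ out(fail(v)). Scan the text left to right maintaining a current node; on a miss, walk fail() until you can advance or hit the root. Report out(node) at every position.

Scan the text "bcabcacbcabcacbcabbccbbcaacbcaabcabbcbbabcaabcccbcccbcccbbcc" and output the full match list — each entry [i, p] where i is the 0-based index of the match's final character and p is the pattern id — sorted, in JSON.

Build automaton:
Trie (insert patterns):
  0='ε' goto b→1
  1='b' goto c→2
  2='bc' goto a→3 c→4
  3='bca' goto ·  ←P0
  4='bcc' goto c→5
  5='bccc' goto ·  ←P1

BFS fail/out derivation:
  n1('b'): parent n0 fail=0; on 'b' 0 → fail=0;  out ∅∪∅=∅
  n2('bc'): parent n1 fail=0; on 'c' 0 → fail=0;  out ∅∪∅=∅
  n3('bca'): parent n2 fail=0; on 'a' 0 → fail=0;  out {0}∪∅={0}
  n4('bcc'): parent n2 fail=0; on 'c' 0 → fail=0;  out ∅∪∅=∅
  n5('bccc'): parent n4 fail=0; on 'c' 0 → fail=0;  out {1}∪∅={1}

Scan:
[0] read 'b'  n0⇒n1
[1] read 'c'  n1⇒n2
[2] read 'a'  n2⇒n3  emit P0@[0:2]
[3] read 'b'  n3⇒n1 (via fail)
[4] read 'c'  n1⇒n2
[5] read 'a'  n2⇒n3  emit P0@[3:5]
[6] read 'c'  n3⇒n0 (via fail)
[7] read 'b'  n0⇒n1
[8] read 'c'  n1⇒n2
[9] read 'a'  n2⇒n3  emit P0@[7:9]
[10] read 'b'  n3⇒n1 (via fail)
[11] read 'c'  n1⇒n2
[12] read 'a'  n2⇒n3  emit P0@[10:12]
[13] read 'c'  n3⇒n0 (via fail)
[14] read 'b'  n0⇒n1
[15] read 'c'  n1⇒n2
[16] read 'a'  n2⇒n3  emit P0@[14:16]
[17] read 'b'  n3⇒n1 (via fail)
[18] read 'b'  n1⇒n1 (via fail)
[19] read 'c'  n1⇒n2
[20] read 'c'  n2⇒n4
[21] read 'b'  n4⇒n1 (via fail)
[22] read 'b'  n1⇒n1 (via fail)
[23] read 'c'  n1⇒n2
[24] read 'a'  n2⇒n3  emit P0@[22:24]
[25] read 'a'  n3⇒n0 (via fail)
[26] read 'c'  n0⇒n0
[27] read 'b'  n0⇒n1
[28] read 'c'  n1⇒n2
[29] read 'a'  n2⇒n3  emit P0@[27:29]
[30] read 'a'  n3⇒n0 (via fail)
[31] read 'b'  n0⇒n1
[32] read 'c'  n1⇒n2
[33] read 'a'  n2⇒n3  emit P0@[31:33]
[34] read 'b'  n3⇒n1 (via fail)
[35] read 'b'  n1⇒n1 (via fail)
[36] read 'c'  n1⇒n2
[37] read 'b'  n2⇒n1 (via fail)
[38] read 'b'  n1⇒n1 (via fail)
[39] read 'a'  n1⇒n0 (via fail)
[40] read 'b'  n0⇒n1
[41] read 'c'  n1⇒n2
[42] read 'a'  n2⇒n3  emit P0@[40:42]
[43] read 'a'  n3⇒n0 (via fail)
[44] read 'b'  n0⇒n1
[45] read 'c'  n1⇒n2
[46] read 'c'  n2⇒n4
[47] read 'c'  n4⇒n5  emit P1@[44:47]
[48] read 'b'  n5⇒n1 (via fail)
[49] read 'c'  n1⇒n2
[50] read 'c'  n2⇒n4
[51] read 'c'  n4⇒n5  emit P1@[48:51]
[52] read 'b'  n5⇒n1 (via fail)
[53] read 'c'  n1⇒n2
[54] read 'c'  n2⇒n4
[55] read 'c'  n4⇒n5  emit P1@[52:55]
[56] read 'b'  n5⇒n1 (via fail)
[57] read 'b'  n1⇒n1 (via fail)
[58] read 'c'  n1⇒n2
[59] read 'c'  n2⇒n4

Matches: [[2,0],[5,0],[9,0],[12,0],[16,0],[24,0],[29,0],[33,0],[42,0],[47,1],[51,1],[55,1]]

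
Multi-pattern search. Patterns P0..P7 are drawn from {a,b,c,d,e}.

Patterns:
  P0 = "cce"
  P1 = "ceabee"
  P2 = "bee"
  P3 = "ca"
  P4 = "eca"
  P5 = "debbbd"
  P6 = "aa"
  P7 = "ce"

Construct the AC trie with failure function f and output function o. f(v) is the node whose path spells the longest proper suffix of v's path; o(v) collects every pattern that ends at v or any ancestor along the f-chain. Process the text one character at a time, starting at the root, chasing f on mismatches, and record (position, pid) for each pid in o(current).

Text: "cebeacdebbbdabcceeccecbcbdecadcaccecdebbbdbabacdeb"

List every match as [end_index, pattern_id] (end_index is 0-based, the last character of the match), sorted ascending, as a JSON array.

Build:
Trie nodes:
  n0 'ε': a→22 b→9 c→1 d→16 e→13
  n1 'c': a→12 c→2 e→4
  n2 'cc': e→3
  n3 'cce': ·  [P0 ends]
  n4 'ce': a→5  [P7 ends]
  n5 'cea': b→6
  n6 'ceab': e→7
  n7 'ceabe': e→8
  n8 'ceabee': ·  [P1 ends]
  n9 'b': e→10
  n10 'be': e→11
  n11 'bee': ·  [P2 ends]
  n12 'ca': ·  [P3 ends]
  n13 'e': c→14
  n14 'ec': a→15
  n15 'eca': ·  [P4 ends]
  n16 'd': e→17
  n17 'de': b→18
  n18 'deb': b→19
  n19 'debb': b→20
  n20 'debbb': d→21
  n21 'debbbd': ·  [P5 ends]
  n22 'a': a→23
  n23 'aa': ·  [P6 ends]

BFS fail/out derivation:
  fail(1) 'c': from fail(0)=0 chase 'c': 0 ⇒ 0;  out=∅∪out(0)=∅
  fail(9) 'b': from fail(0)=0 chase 'b': 0 ⇒ 0;  out=∅∪out(0)=∅
  fail(13) 'e': from fail(0)=0 chase 'e': 0 ⇒ 0;  out=∅∪out(0)=∅
  fail(16) 'd': from fail(0)=0 chase 'd': 0 ⇒ 0;  out=∅∪out(0)=∅
  fail(22) 'a': from fail(0)=0 chase 'a': 0 ⇒ 0;  out=∅∪out(0)=∅
  fail(2) 'cc': from fail(1)=0 chase 'c': 0 ⇒ 1;  out=∅∪out(1)=∅
  fail(4) 'ce': from fail(1)=0 chase 'e': 0 ⇒ 13;  out={7}∪out(13)={7}
  fail(10) 'be': from fail(9)=0 chase 'e': 0 ⇒ 13;  out=∅∪out(13)=∅
  fail(12) 'ca': from fail(1)=0 chase 'a': 0 ⇒ 22;  out={3}∪out(22)={3}
  fail(14) 'ec': from fail(13)=0 chase 'c': 0 ⇒ 1;  out=∅∪out(1)=∅
  fail(17) 'de': from fail(16)=0 chase 'e': 0 ⇒ 13;  out=∅∪out(13)=∅
  fail(23) 'aa': from fail(22)=0 chase 'a': 0 ⇒ 22;  out={6}∪out(22)={6}
  fail(3) 'cce': from fail(2)=1 chase 'e': 1 ⇒ 4;  out={0}∪out(4)={0,7}
  fail(5) 'cea': from fail(4)=13 chase 'a': 13→0 ⇒ 22;  out=∅∪out(22)=∅
  fail(11) 'bee': from fail(10)=13 chase 'e': 13→0 ⇒ 13;  out={2}∪out(13)={2}
  fail(15) 'eca': from fail(14)=1 chase 'a': 1 ⇒ 12;  out={4}∪out(12)={3,4}
  fail(18) 'deb': from fail(17)=13 chase 'b': 13→0 ⇒ 9;  out=∅∪out(9)=∅
  fail(6) 'ceab': from fail(5)=22 chase 'b': 22→0 ⇒ 9;  out=∅∪out(9)=∅
  fail(19) 'debb': from fail(18)=9 chase 'b': 9→0 ⇒ 9;  out=∅∪out(9)=∅
  fail(7) 'ceabe': from fail(6)=9 chase 'e': 9 ⇒ 10;  out=∅∪out(10)=∅
  fail(20) 'debbb': from fail(19)=9 chase 'b': 9→0 ⇒ 9;  out=∅∪out(9)=∅
  fail(8) 'ceabee': from fail(7)=10 chase 'e': 10 ⇒ 11;  out={1}∪out(11)={1,2}
  fail(21) 'debbbd': from fail(20)=9 chase 'd': 9→0 ⇒ 16;  out={5}∪out(16)={5}

Text stream:
[0] read 'c'  n0⇒n1
[1] read 'e'  n1⇒n4  emit P7@[0:1]
[2] read 'b'  n4⇒n9 ·f
[3] read 'e'  n9⇒n10
[4] read 'a'  n10⇒n22 ·f
[5] read 'c'  n22⇒n1 ·f
[6] read 'd'  n1⇒n16 ·f
[7] read 'e'  n16⇒n17
[8] read 'b'  n17⇒n18
[9] read 'b'  n18⇒n19
[10] read 'b'  n19⇒n20
[11] read 'd'  n20⇒n21  emit P5@[6:11]
[12] read 'a'  n21⇒n22 ·f
[13] read 'b'  n22⇒n9 ·f
[14] read 'c'  n9⇒n1 ·f
[15] read 'c'  n1⇒n2
[16] read 'e'  n2⇒n3  emit P0@[14:16],P7@[15:16]
[17] read 'e'  n3⇒n13 ·f
[18] read 'c'  n13⇒n14
[19] read 'c'  n14⇒n2 ·f
[20] read 'e'  n2⇒n3  emit P0@[18:20],P7@[19:20]
[21] read 'c'  n3⇒n14 ·f
[22] read 'b'  n14⇒n9 ·f
[23] read 'c'  n9⇒n1 ·f
[24] read 'b'  n1⇒n9 ·f
[25] read 'd'  n9⇒n16 ·f
[26] read 'e'  n16⇒n17
[27] read 'c'  n17⇒n14 ·f
[28] read 'a'  n14⇒n15  emit P3@[27:28],P4@[26:28]
[29] read 'd'  n15⇒n16 ·f
[30] read 'c'  n16⇒n1 ·f
[31] read 'a'  n1⇒n12  emit P3@[30:31]
[32] read 'c'  n12⇒n1 ·f
[33] read 'c'  n1⇒n2
[34] read 'e'  n2⇒n3  emit P0@[32:34],P7@[33:34]
[35] read 'c'  n3⇒n14 ·f
[36] read 'd'  n14⇒n16 ·f
[37] read 'e'  n16⇒n17
[38] read 'b'  n17⇒n18
[39] read 'b'  n18⇒n19
[40] read 'b'  n19⇒n20
[41] read 'd'  n20⇒n21  emit P5@[36:41]
[42] read 'b'  n21⇒n9 ·f
[43] read 'a'  n9⇒n22 ·f
[44] read 'b'  n22⇒n9 ·f
[45] read 'a'  n9⇒n22 ·f
[46] read 'c'  n22⇒n1 ·f
[47] read 'd'  n1⇒n16 ·f
[48] read 'e'  n16⇒n17
[49] read 'b'  n17⇒n18

All matches (sorted): [[1,7],[11,5],[16,0],[16,7],[20,0],[20,7],[28,3],[28,4],[31,3],[34,0],[34,7],[41,5]]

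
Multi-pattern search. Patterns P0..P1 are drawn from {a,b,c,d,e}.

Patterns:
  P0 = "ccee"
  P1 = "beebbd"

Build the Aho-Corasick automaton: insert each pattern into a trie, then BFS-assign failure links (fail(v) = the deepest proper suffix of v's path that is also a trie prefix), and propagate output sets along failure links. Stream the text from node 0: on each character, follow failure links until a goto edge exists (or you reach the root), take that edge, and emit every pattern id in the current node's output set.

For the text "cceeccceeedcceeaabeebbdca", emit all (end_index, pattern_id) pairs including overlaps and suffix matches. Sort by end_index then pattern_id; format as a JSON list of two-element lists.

Construct AC machine:
Trie nodes:
  0='ε' goto b→5 c→1
  1='c' goto c→2
  2='cc' goto e→3
  3='cce' goto e→4
  4='ccee' goto ·  ←P0
  5='b' goto e→6
  6='be' goto e→7
  7='bee' goto b→8
  8='beeb' goto b→9
  9='beebb' goto d→10
  10='beebbd' goto ·  ←P1

BFS fail/out derivation:
  n1('c'): parent n0 fail=0; on 'c' 0 → fail=0;  out ∅∪∅=∅
  n5('b'): parent n0 fail=0; on 'b' 0 → fail=0;  out ∅∪∅=∅
  n2('cc'): parent n1 fail=0; on 'c' 0 → fail=1;  out ∅∪∅=∅
  n6('be'): parent n5 fail=0; on 'e' 0 → fail=0;  out ∅∪∅=∅
  n3('cce'): parent n2 fail=1; on 'e' 1→0 → fail=0;  out ∅∪∅=∅
  n7('bee'): parent n6 fail=0; on 'e' 0 → fail=0;  out ∅∪∅=∅
  n4('ccee'): parent n3 fail=0; on 'e' 0 → fail=0;  out {0}∪∅={0}
  n8('beeb'): parent n7 fail=0; on 'b' 0 → fail=5;  out ∅∪∅=∅
  n9('beebb'): parent n8 fail=5; on 'b' 5→0 → fail=5;  out ∅∪∅=∅
  n10('beebbd'): parent n9 fail=5; on 'd' 5→0 → fail=0;  out {1}∪∅={1}

Run:
pos 0 'c': at 1
pos 1 'c': at 2
pos 2 'e': at 3
pos 3 'e': at 4  → match P0@[0:3]
pos 4 'c': at 1 (fail-walked)
pos 5 'c': at 2
pos 6 'c': at 2 (fail-walked)
pos 7 'e': at 3
pos 8 'e': at 4  → match P0@[5:8]
pos 9 'e': at 0 (fail-walked)
pos 10 'd': at 0
pos 11 'c': at 1
pos 12 'c': at 2
pos 13 'e': at 3
pos 14 'e': at 4  → match P0@[11:14]
pos 15 'a': at 0 (fail-walked)
pos 16 'a': at 0
pos 17 'b': at 5
pos 18 'e': at 6
pos 19 'e': at 7
pos 20 'b': at 8
pos 21 'b': at 9
pos 22 'd': at 10  → match P1@[17:22]
pos 23 'c': at 1 (fail-walked)
pos 24 'a': at 0 (fail-walked)

Result: [[3,0],[8,0],[14,0],[22,1]]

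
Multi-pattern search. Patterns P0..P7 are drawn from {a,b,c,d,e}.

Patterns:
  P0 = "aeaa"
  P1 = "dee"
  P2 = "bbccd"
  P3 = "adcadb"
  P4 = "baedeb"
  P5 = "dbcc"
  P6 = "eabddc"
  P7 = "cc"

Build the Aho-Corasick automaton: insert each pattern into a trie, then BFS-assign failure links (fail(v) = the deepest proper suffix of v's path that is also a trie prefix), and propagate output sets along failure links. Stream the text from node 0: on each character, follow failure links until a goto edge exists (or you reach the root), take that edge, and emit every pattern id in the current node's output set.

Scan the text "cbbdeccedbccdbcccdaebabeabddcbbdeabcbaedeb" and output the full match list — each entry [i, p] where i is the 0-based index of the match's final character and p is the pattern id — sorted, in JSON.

Build:
Trie (insert patterns):
  n0 'ε': a→1 b→8 c→32 d→5 e→26
  n1 'a': d→13 e→2
  n2 'ae': a→3
  n3 'aea': a→4
  n4 'aeaa': ·  ←P0
  n5 'd': b→23 e→6
  n6 'de': e→7
  n7 'dee': ·  ←P1
  n8 'b': a→18 b→9
  n9 'bb': c→10
  n10 'bbc': c→11
  n11 'bbcc': d→12
  n12 'bbccd': ·  ←P2
  n13 'ad': c→14
  n14 'adc': a→15
  n15 'adca': d→16
  n16 'adcad': b→17
  n17 'adcadb': ·  ←P3
  n18 'ba': e→19
  n19 'bae': d→20
  n20 'baed': e→21
  n21 'baede': b→22
  n22 'baedeb': ·  ←P4
  n23 'db': c→24
  n24 'dbc': c→25
  n25 'dbcc': ·  ←P5
  n26 'e': a→27
  n27 'ea': b→28
  n28 'eab': d→29
  n29 'eabd': d→30
  n30 'eabdd': c→31
  n31 'eabddc': ·  ←P6
  n32 'c': c→33
  n33 'cc': ·  ←P7

Failure links (BFS by depth):
  fail(1) 'a': from fail(0)=0 chase 'a': 0 ⇒ 0;  out=∅∪out(0)=∅
  fail(5) 'd': from fail(0)=0 chase 'd': 0 ⇒ 0;  out=∅∪out(0)=∅
  fail(8) 'b': from fail(0)=0 chase 'b': 0 ⇒ 0;  out=∅∪out(0)=∅
  fail(26) 'e': from fail(0)=0 chase 'e': 0 ⇒ 0;  out=∅∪out(0)=∅
  fail(32) 'c': from fail(0)=0 chase 'c': 0 ⇒ 0;  out=∅∪out(0)=∅
  fail(2) 'ae': from fail(1)=0 chase 'e': 0 ⇒ 26;  out=∅∪out(26)=∅
  fail(6) 'de': from fail(5)=0 chase 'e': 0 ⇒ 26;  out=∅∪out(26)=∅
  fail(9) 'bb': from fail(8)=0 chase 'b': 0 ⇒ 8;  out=∅∪out(8)=∅
  fail(13) 'ad': from fail(1)=0 chase 'd': 0 ⇒ 5;  out=∅∪out(5)=∅
  fail(18) 'ba': from fail(8)=0 chase 'a': 0 ⇒ 1;  out=∅∪out(1)=∅
  fail(23) 'db': from fail(5)=0 chase 'b': 0 ⇒ 8;  out=∅∪out(8)=∅
  fail(27) 'ea': from fail(26)=0 chase 'a': 0 ⇒ 1;  out=∅∪out(1)=∅
  fail(33) 'cc': from fail(32)=0 chase 'c': 0 ⇒ 32;  out={7}∪out(32)={7}
  fail(3) 'aea': from fail(2)=26 chase 'a': 26 ⇒ 27;  out=∅∪out(27)=∅
  fail(7) 'dee': from fail(6)=26 chase 'e': 26→0 ⇒ 26;  out={1}∪out(26)={1}
  fail(10) 'bbc': from fail(9)=8 chase 'c': 8→0 ⇒ 32;  out=∅∪out(32)=∅
  fail(14) 'adc': from fail(13)=5 chase 'c': 5→0 ⇒ 32;  out=∅∪out(32)=∅
  fail(19) 'bae': from fail(18)=1 chase 'e': 1 ⇒ 2;  out=∅∪out(2)=∅
  fail(24) 'dbc': from fail(23)=8 chase 'c': 8→0 ⇒ 32;  out=∅∪out(32)=∅
  fail(28) 'eab': from fail(27)=1 chase 'b': 1→0 ⇒ 8;  out=∅∪out(8)=∅
  fail(4) 'aeaa': from fail(3)=27 chase 'a': 27→1→0 ⇒ 1;  out={0}∪out(1)={0}
  fail(11) 'bbcc': from fail(10)=32 chase 'c': 32 ⇒ 33;  out=∅∪out(33)={7}
  fail(15) 'adca': from fail(14)=32 chase 'a': 32→0 ⇒ 1;  out=∅∪out(1)=∅
  fail(20) 'baed': from fail(19)=2 chase 'd': 2→26→0 ⇒ 5;  out=∅∪out(5)=∅
  fail(25) 'dbcc': from fail(24)=32 chase 'c': 32 ⇒ 33;  out={5}∪out(33)={5,7}
  fail(29) 'eabd': from fail(28)=8 chase 'd': 8→0 ⇒ 5;  out=∅∪out(5)=∅
  fail(12) 'bbccd': from fail(11)=33 chase 'd': 33→32→0 ⇒ 5;  out={2}∪out(5)={2}
  fail(16) 'adcad': from fail(15)=1 chase 'd': 1 ⇒ 13;  out=∅∪out(13)=∅
  fail(21) 'baede': from fail(20)=5 chase 'e': 5 ⇒ 6;  out=∅∪out(6)=∅
  fail(30) 'eabdd': from fail(29)=5 chase 'd': 5→0 ⇒ 5;  out=∅∪out(5)=∅
  fail(17) 'adcadb': from fail(16)=13 chase 'b': 13→5 ⇒ 23;  out={3}∪out(23)={3}
  fail(22) 'baedeb': from fail(21)=6 chase 'b': 6→26→0 ⇒ 8;  out={4}∪out(8)={4}
  fail(31) 'eabddc': from fail(30)=5 chase 'c': 5→0 ⇒ 32;  out={6}∪out(32)={6}

Run:
pos 0 'c': at 32
pos 1 'b': at 8 (fail-walked)
pos 2 'b': at 9
pos 3 'd': at 5 (fail-walked)
pos 4 'e': at 6
pos 5 'c': at 32 (fail-walked)
pos 6 'c': at 33  ** P7@[5:6]
pos 7 'e': at 26 (fail-walked)
pos 8 'd': at 5 (fail-walked)
pos 9 'b': at 23
pos 10 'c': at 24
pos 11 'c': at 25  ** P5@[8:11],P7@[10:11]
pos 12 'd': at 5 (fail-walked)
pos 13 'b': at 23
pos 14 'c': at 24
pos 15 'c': at 25  ** P5@[12:15],P7@[14:15]
pos 16 'c': at 33 (fail-walked)  ** P7@[15:16]
pos 17 'd': at 5 (fail-walked)
pos 18 'a': at 1 (fail-walked)
pos 19 'e': at 2
pos 20 'b': at 8 (fail-walked)
pos 21 'a': at 18
pos 22 'b': at 8 (fail-walked)
pos 23 'e': at 26 (fail-walked)
pos 24 'a': at 27
pos 25 'b': at 28
pos 26 'd': at 29
pos 27 'd': at 30
pos 28 'c': at 31  ** P6@[23:28]
pos 29 'b': at 8 (fail-walked)
pos 30 'b': at 9
pos 31 'd': at 5 (fail-walked)
pos 32 'e': at 6
pos 33 'a': at 27 (fail-walked)
pos 34 'b': at 28
pos 35 'c': at 32 (fail-walked)
pos 36 'b': at 8 (fail-walked)
pos 37 'a': at 18
pos 38 'e': at 19
pos 39 'd': at 20
pos 40 'e': at 21
pos 41 'b': at 22  ** P4@[36:41]

All matches (sorted): [[6,7],[11,5],[11,7],[15,5],[15,7],[16,7],[28,6],[41,4]]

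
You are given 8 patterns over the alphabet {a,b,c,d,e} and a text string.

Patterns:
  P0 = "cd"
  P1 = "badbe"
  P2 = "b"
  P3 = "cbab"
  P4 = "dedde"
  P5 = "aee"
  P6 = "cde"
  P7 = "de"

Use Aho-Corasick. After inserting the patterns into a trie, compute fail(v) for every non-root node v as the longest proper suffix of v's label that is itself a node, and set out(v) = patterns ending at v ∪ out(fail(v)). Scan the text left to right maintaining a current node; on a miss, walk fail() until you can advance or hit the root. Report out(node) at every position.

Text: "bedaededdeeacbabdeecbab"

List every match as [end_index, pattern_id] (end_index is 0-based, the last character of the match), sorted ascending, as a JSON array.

Build automaton:
Trie nodes:
  n0 'ε': a→16 b→3 c→1 d→11
  n1 'c': b→8 d→2
  n2 'cd': e→19  ←P0
  n3 'b': a→4  ←P2
  n4 'ba': d→5
  n5 'bad': b→6
  n6 'badb': e→7
  n7 'badbe': ·  ←P1
  n8 'cb': a→9
  n9 'cba': b→10
  n10 'cbab': ·  ←P3
  n11 'd': e→12
  n12 'de': d→13  ←P7
  n13 'ded': d→14
  n14 'dedd': e→15
  n15 'dedde': ·  ←P4
  n16 'a': e→17
  n17 'ae': e→18
  n18 'aee': ·  ←P5
  n19 'cde': ·  ←P6

BFS fail/out derivation:
  n1('c'): parent n0 fail=0; on 'c' 0 → fail=0;  out ∅∪∅=∅
  n3('b'): parent n0 fail=0; on 'b' 0 → fail=0;  out {2}∪∅={2}
  n11('d'): parent n0 fail=0; on 'd' 0 → fail=0;  out ∅∪∅=∅
  n16('a'): parent n0 fail=0; on 'a' 0 → fail=0;  out ∅∪∅=∅
  n2('cd'): parent n1 fail=0; on 'd' 0 → fail=11;  out {0}∪∅={0}
  n4('ba'): parent n3 fail=0; on 'a' 0 → fail=16;  out ∅∪∅=∅
  n8('cb'): parent n1 fail=0; on 'b' 0 → fail=3;  out ∅∪{2}={2}
  n12('de'): parent n11 fail=0; on 'e' 0 → fail=0;  out {7}∪∅={7}
  n17('ae'): parent n16 fail=0; on 'e' 0 → fail=0;  out ∅∪∅=∅
  n5('bad'): parent n4 fail=16; on 'd' 16→0 → fail=11;  out ∅∪∅=∅
  n9('cba'): parent n8 fail=3; on 'a' 3 → fail=4;  out ∅∪∅=∅
  n13('ded'): parent n12 fail=0; on 'd' 0 → fail=11;  out ∅∪∅=∅
  n18('aee'): parent n17 fail=0; on 'e' 0 → fail=0;  out {5}∪∅={5}
  n19('cde'): parent n2 fail=11; on 'e' 11 → fail=12;  out {6}∪{7}={6,7}
  n6('badb'): parent n5 fail=11; on 'b' 11→0 → fail=3;  out ∅∪{2}={2}
  n10('cbab'): parent n9 fail=4; on 'b' 4→16→0 → fail=3;  out {3}∪{2}={2,3}
  n14('dedd'): parent n13 fail=11; on 'd' 11→0 → fail=11;  out ∅∪∅=∅
  n7('badbe'): parent n6 fail=3; on 'e' 3→0 → fail=0;  out {1}∪∅={1}
  n15('dedde'): parent n14 fail=11; on 'e' 11 → fail=12;  out {4}∪{7}={4,7}

Text stream:
i=0 'b': node 0→3  emit P2@[0:0]
i=1 'e': node 3→0 (fail-walked)
i=2 'd': node 0→11
i=3 'a': node 11→16 (fail-walked)
i=4 'e': node 16→17
i=5 'd': node 17→11 (fail-walked)
i=6 'e': node 11→12  emit P7@[5:6]
i=7 'd': node 12→13
i=8 'd': node 13→14
i=9 'e': node 14→15  emit P4@[5:9],P7@[8:9]
i=10 'e': node 15→0 (fail-walked)
i=11 'a': node 0→16
i=12 'c': node 16→1 (fail-walked)
i=13 'b': node 1→8  emit P2@[13:13]
i=14 'a': node 8→9
i=15 'b': node 9→10  emit P2@[15:15],P3@[12:15]
i=16 'd': node 10→11 (fail-walked)
i=17 'e': node 11→12  emit P7@[16:17]
i=18 'e': node 12→0 (fail-walked)
i=19 'c': node 0→1
i=20 'b': node 1→8  emit P2@[20:20]
i=21 'a': node 8→9
i=22 'b': node 9→10  emit P2@[22:22],P3@[19:22]

All matches (sorted): [[0,2],[6,7],[9,4],[9,7],[13,2],[15,2],[15,3],[17,7],[20,2],[22,2],[22,3]]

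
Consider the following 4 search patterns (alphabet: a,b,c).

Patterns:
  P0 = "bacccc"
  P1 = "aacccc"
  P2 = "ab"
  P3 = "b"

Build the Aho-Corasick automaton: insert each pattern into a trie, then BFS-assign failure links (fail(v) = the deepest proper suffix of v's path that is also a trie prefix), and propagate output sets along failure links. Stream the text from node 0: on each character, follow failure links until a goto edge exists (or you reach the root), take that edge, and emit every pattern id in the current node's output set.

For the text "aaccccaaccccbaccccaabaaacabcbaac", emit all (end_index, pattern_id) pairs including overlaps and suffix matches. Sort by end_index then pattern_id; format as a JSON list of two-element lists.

Build automaton:
Trie nodes:
  n0 'ε': a→7 b→1
  n1 'b': a→2  ←P3
  n2 'ba': c→3
  n3 'bac': c→4
  n4 'bacc': c→5
  n5 'baccc': c→6
  n6 'bacccc': ·  ←P0
  n7 'a': a→8 b→13
  n8 'aa': c→9
  n9 'aac': c→10
  n10 'aacc': c→11
  n11 'aaccc': c→12
  n12 'aacccc': ·  ←P1
  n13 'ab': ·  ←P2

Failure links (BFS by depth):
  fail(1) 'b': from fail(0)=0 chase 'b': 0 ⇒ 0;  out={3}∪out(0)={3}
  fail(7) 'a': from fail(0)=0 chase 'a': 0 ⇒ 0;  out=∅∪out(0)=∅
  fail(2) 'ba': from fail(1)=0 chase 'a': 0 ⇒ 7;  out=∅∪out(7)=∅
  fail(8) 'aa': from fail(7)=0 chase 'a': 0 ⇒ 7;  out=∅∪out(7)=∅
  fail(13) 'ab': from fail(7)=0 chase 'b': 0 ⇒ 1;  out={2}∪out(1)={2,3}
  fail(3) 'bac': from fail(2)=7 chase 'c': 7→0 ⇒ 0;  out=∅∪out(0)=∅
  fail(9) 'aac': from fail(8)=7 chase 'c': 7→0 ⇒ 0;  out=∅∪out(0)=∅
  fail(4) 'bacc': from fail(3)=0 chase 'c': 0 ⇒ 0;  out=∅∪out(0)=∅
  fail(10) 'aacc': from fail(9)=0 chase 'c': 0 ⇒ 0;  out=∅∪out(0)=∅
  fail(5) 'baccc': from fail(4)=0 chase 'c': 0 ⇒ 0;  out=∅∪out(0)=∅
  fail(11) 'aaccc': from fail(10)=0 chase 'c': 0 ⇒ 0;  out=∅∪out(0)=∅
  fail(6) 'bacccc': from fail(5)=0 chase 'c': 0 ⇒ 0;  out={0}∪out(0)={0}
  fail(12) 'aacccc': from fail(11)=0 chase 'c': 0 ⇒ 0;  out={1}∪out(0)={1}

Text stream:
pos 0 'a': at 7
pos 1 'a': at 8
pos 2 'c': at 9
pos 3 'c': at 10
pos 4 'c': at 11
pos 5 'c': at 12  ** P1@[0:5]
pos 6 'a': at 7 (via fail)
pos 7 'a': at 8
pos 8 'c': at 9
pos 9 'c': at 10
pos 10 'c': at 11
pos 11 'c': at 12  ** P1@[6:11]
pos 12 'b': at 1 (via fail)  ** P3@[12:12]
pos 13 'a': at 2
pos 14 'c': at 3
pos 15 'c': at 4
pos 16 'c': at 5
pos 17 'c': at 6  ** P0@[12:17]
pos 18 'a': at 7 (via fail)
pos 19 'a': at 8
pos 20 'b': at 13 (via fail)  ** P2@[19:20],P3@[20:20]
pos 21 'a': at 2 (via fail)
pos 22 'a': at 8 (via fail)
pos 23 'a': at 8 (via fail)
pos 24 'c': at 9
pos 25 'a': at 7 (via fail)
pos 26 'b': at 13  ** P2@[25:26],P3@[26:26]
pos 27 'c': at 0 (via fail)
pos 28 'b': at 1  ** P3@[28:28]
pos 29 'a': at 2
pos 30 'a': at 8 (via fail)
pos 31 'c': at 9

Matches: [[5,1],[11,1],[12,3],[17,0],[20,2],[20,3],[26,2],[26,3],[28,3]]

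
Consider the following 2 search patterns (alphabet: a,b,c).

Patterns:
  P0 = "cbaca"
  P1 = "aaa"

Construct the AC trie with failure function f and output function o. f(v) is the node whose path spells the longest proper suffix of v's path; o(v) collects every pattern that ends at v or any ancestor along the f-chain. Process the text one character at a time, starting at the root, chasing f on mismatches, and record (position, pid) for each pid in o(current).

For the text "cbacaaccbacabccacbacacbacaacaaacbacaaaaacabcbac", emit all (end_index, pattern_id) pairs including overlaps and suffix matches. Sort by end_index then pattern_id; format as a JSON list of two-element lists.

Construct AC machine:
Trie nodes:
  0='ε' goto a→6 c→1
  1='c' goto b→2
  2='cb' goto a→3
  3='cba' goto c→4
  4='cbac' goto a→5
  5='cbaca' goto ·  ←P0
  6='a' goto a→7
  7='aa' goto a→8
  8='aaa' goto ·  ←P1

Failure links (BFS by depth):
  fail(1) 'c': from fail(0)=0 chase 'c': 0 ⇒ 0;  out=∅∪out(0)=∅
  fail(6) 'a': from fail(0)=0 chase 'a': 0 ⇒ 0;  out=∅∪out(0)=∅
  fail(2) 'cb': from fail(1)=0 chase 'b': 0 ⇒ 0;  out=∅∪out(0)=∅
  fail(7) 'aa': from fail(6)=0 chase 'a': 0 ⇒ 6;  out=∅∪out(6)=∅
  fail(3) 'cba': from fail(2)=0 chase 'a': 0 ⇒ 6;  out=∅∪out(6)=∅
  fail(8) 'aaa': from fail(7)=6 chase 'a': 6 ⇒ 7;  out={1}∪out(7)={1}
  fail(4) 'cbac': from fail(3)=6 chase 'c': 6→0 ⇒ 1;  out=∅∪out(1)=∅
  fail(5) 'cbaca': from fail(4)=1 chase 'a': 1→0 ⇒ 6;  out={0}∪out(6)={0}

Scan:
[0] read 'c'  n0⇒n1
[1] read 'b'  n1⇒n2
[2] read 'a'  n2⇒n3
[3] read 'c'  n3⇒n4
[4] read 'a'  n4⇒n5  → match P0@[0:4]
[5] read 'a'  n5⇒n7 (via fail)
[6] read 'c'  n7⇒n1 (via fail)
[7] read 'c'  n1⇒n1 (via fail)
[8] read 'b'  n1⇒n2
[9] read 'a'  n2⇒n3
[10] read 'c'  n3⇒n4
[11] read 'a'  n4⇒n5  → match P0@[7:11]
[12] read 'b'  n5⇒n0 (via fail)
[13] read 'c'  n0⇒n1
[14] read 'c'  n1⇒n1 (via fail)
[15] read 'a'  n1⇒n6 (via fail)
[16] read 'c'  n6⇒n1 (via fail)
[17] read 'b'  n1⇒n2
[18] read 'a'  n2⇒n3
[19] read 'c'  n3⇒n4
[20] read 'a'  n4⇒n5  → match P0@[16:20]
[21] read 'c'  n5⇒n1 (via fail)
[22] read 'b'  n1⇒n2
[23] read 'a'  n2⇒n3
[24] read 'c'  n3⇒n4
[25] read 'a'  n4⇒n5  → match P0@[21:25]
[26] read 'a'  n5⇒n7 (via fail)
[27] read 'c'  n7⇒n1 (via fail)
[28] read 'a'  n1⇒n6 (via fail)
[29] read 'a'  n6⇒n7
[30] read 'a'  n7⇒n8  → match P1@[28:30]
[31] read 'c'  n8⇒n1 (via fail)
[32] read 'b'  n1⇒n2
[33] read 'a'  n2⇒n3
[34] read 'c'  n3⇒n4
[35] read 'a'  n4⇒n5  → match P0@[31:35]
[36] read 'a'  n5⇒n7 (via fail)
[37] read 'a'  n7⇒n8  → match P1@[35:37]
[38] read 'a'  n8⇒n8 (via fail)  → match P1@[36:38]
[39] read 'a'  n8⇒n8 (via fail)  → match P1@[37:39]
[40] read 'c'  n8⇒n1 (via fail)
[41] read 'a'  n1⇒n6 (via fail)
[42] read 'b'  n6⇒n0 (via fail)
[43] read 'c'  n0⇒n1
[44] read 'b'  n1⇒n2
[45] read 'a'  n2⇒n3
[46] read 'c'  n3⇒n4

Result: [[4,0],[11,0],[20,0],[25,0],[30,1],[35,0],[37,1],[38,1],[39,1]]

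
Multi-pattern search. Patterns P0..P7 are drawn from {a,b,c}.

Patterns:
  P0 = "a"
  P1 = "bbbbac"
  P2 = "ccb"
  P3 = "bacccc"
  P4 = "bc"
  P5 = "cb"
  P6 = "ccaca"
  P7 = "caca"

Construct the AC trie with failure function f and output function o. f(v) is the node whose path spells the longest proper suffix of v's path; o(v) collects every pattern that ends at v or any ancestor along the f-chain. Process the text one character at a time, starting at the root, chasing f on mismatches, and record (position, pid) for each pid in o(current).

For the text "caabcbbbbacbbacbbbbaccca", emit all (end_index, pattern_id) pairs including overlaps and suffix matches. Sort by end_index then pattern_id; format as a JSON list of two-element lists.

Build:
Trie (insert patterns):
  0='ε' goto a→1 b→2 c→8
  1='a' goto ·  ←P0
  2='b' goto a→11 b→3 c→16
  3='bb' goto b→4
  4='bbb' goto b→5
  5='bbbb' goto a→6
  6='bbbba' goto c→7
  7='bbbbac' goto ·  ←P1
  8='c' goto a→21 b→17 c→9
  9='cc' goto a→18 b→10
  10='ccb' goto ·  ←P2
  11='ba' goto c→12
  12='bac' goto c→13
  13='bacc' goto c→14
  14='baccc' goto c→15
  15='bacccc' goto ·  ←P3
  16='bc' goto ·  ←P4
  17='cb' goto ·  ←P5
  18='cca' goto c→19
  19='ccac' goto a→20
  20='ccaca' goto ·  ←P6
  21='ca' goto c→22
  22='cac' goto a→23
  23='caca' goto ·  ←P7

Failure links (BFS by depth):
  n1('a'): parent n0 fail=0; on 'a' 0 → fail=0;  out {0}∪∅={0}
  n2('b'): parent n0 fail=0; on 'b' 0 → fail=0;  out ∅∪∅=∅
  n8('c'): parent n0 fail=0; on 'c' 0 → fail=0;  out ∅∪∅=∅
  n3('bb'): parent n2 fail=0; on 'b' 0 → fail=2;  out ∅∪∅=∅
  n9('cc'): parent n8 fail=0; on 'c' 0 → fail=8;  out ∅∪∅=∅
  n11('ba'): parent n2 fail=0; on 'a' 0 → fail=1;  out ∅∪{0}={0}
  n16('bc'): parent n2 fail=0; on 'c' 0 → fail=8;  out {4}∪∅={4}
  n17('cb'): parent n8 fail=0; on 'b' 0 → fail=2;  out {5}∪∅={5}
  n21('ca'): parent n8 fail=0; on 'a' 0 → fail=1;  out ∅∪{0}={0}
  n4('bbb'): parent n3 fail=2; on 'b' 2 → fail=3;  out ∅∪∅=∅
  n10('ccb'): parent n9 fail=8; on 'b' 8 → fail=17;  out {2}∪{5}={2,5}
  n12('bac'): parent n11 fail=1; on 'c' 1→0 → fail=8;  out ∅∪∅=∅
  n18('cca'): parent n9 fail=8; on 'a' 8 → fail=21;  out ∅∪{0}={0}
  n22('cac'): parent n21 fail=1; on 'c' 1→0 → fail=8;  out ∅∪∅=∅
  n5('bbbb'): parent n4 fail=3; on 'b' 3 → fail=4;  out ∅∪∅=∅
  n13('bacc'): parent n12 fail=8; on 'c' 8 → fail=9;  out ∅∪∅=∅
  n19('ccac'): parent n18 fail=21; on 'c' 21 → fail=22;  out ∅∪∅=∅
  n23('caca'): parent n22 fail=8; on 'a' 8 → fail=21;  out {7}∪{0}={0,7}
  n6('bbbba'): parent n5 fail=4; on 'a' 4→3→2 → fail=11;  out ∅∪{0}={0}
  n14('baccc'): parent n13 fail=9; on 'c' 9→8 → fail=9;  out ∅∪∅=∅
  n20('ccaca'): parent n19 fail=22; on 'a' 22 → fail=23;  out {6}∪{0,7}={0,6,7}
  n7('bbbbac'): parent n6 fail=11; on 'c' 11 → fail=12;  out {1}∪∅={1}
  n15('bacccc'): parent n14 fail=9; on 'c' 9→8 → fail=9;  out {3}∪∅={3}

Text stream:
i=0 'c': node 0→8
i=1 'a': node 8→21  emit P0@[1:1]
i=2 'a': node 21→1 (fail-walked)  emit P0@[2:2]
i=3 'b': node 1→2 (fail-walked)
i=4 'c': node 2→16  emit P4@[3:4]
i=5 'b': node 16→17 (fail-walked)  emit P5@[4:5]
i=6 'b': node 17→3 (fail-walked)
i=7 'b': node 3→4
i=8 'b': node 4→5
i=9 'a': node 5→6  emit P0@[9:9]
i=10 'c': node 6→7  emit P1@[5:10]
i=11 'b': node 7→17 (fail-walked)  emit P5@[10:11]
i=12 'b': node 17→3 (fail-walked)
i=13 'a': node 3→11 (fail-walked)  emit P0@[13:13]
i=14 'c': node 11→12
i=15 'b': node 12→17 (fail-walked)  emit P5@[14:15]
i=16 'b': node 17→3 (fail-walked)
i=17 'b': node 3→4
i=18 'b': node 4→5
i=19 'a': node 5→6  emit P0@[19:19]
i=20 'c': node 6→7  emit P1@[15:20]
i=21 'c': node 7→13 (fail-walked)
i=22 'c': node 13→14
i=23 'a': node 14→18 (fail-walked)  emit P0@[23:23]

Matches: [[1,0],[2,0],[4,4],[5,5],[9,0],[10,1],[11,5],[13,0],[15,5],[19,0],[20,1],[23,0]]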